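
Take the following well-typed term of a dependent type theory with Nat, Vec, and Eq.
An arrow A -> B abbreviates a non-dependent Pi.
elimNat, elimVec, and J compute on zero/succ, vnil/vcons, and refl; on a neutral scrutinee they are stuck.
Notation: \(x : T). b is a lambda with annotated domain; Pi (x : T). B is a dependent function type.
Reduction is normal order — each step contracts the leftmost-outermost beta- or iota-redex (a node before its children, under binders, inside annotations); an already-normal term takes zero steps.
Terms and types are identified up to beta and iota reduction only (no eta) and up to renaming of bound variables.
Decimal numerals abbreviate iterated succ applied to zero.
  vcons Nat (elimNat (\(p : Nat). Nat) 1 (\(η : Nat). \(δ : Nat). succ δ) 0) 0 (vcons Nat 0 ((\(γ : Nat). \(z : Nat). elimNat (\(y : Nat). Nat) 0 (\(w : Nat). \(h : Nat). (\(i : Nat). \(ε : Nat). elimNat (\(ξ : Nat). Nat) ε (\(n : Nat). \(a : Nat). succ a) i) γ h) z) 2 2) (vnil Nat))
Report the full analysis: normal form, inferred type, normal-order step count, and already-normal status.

resulting normal form:
  vcons Nat 1 0 (vcons Nat 0 4 (vnil Nat))
inferred type:
  Vec Nat 2
normal-order step count: 28
already normal: no
first redex: an elimNat iota-redex


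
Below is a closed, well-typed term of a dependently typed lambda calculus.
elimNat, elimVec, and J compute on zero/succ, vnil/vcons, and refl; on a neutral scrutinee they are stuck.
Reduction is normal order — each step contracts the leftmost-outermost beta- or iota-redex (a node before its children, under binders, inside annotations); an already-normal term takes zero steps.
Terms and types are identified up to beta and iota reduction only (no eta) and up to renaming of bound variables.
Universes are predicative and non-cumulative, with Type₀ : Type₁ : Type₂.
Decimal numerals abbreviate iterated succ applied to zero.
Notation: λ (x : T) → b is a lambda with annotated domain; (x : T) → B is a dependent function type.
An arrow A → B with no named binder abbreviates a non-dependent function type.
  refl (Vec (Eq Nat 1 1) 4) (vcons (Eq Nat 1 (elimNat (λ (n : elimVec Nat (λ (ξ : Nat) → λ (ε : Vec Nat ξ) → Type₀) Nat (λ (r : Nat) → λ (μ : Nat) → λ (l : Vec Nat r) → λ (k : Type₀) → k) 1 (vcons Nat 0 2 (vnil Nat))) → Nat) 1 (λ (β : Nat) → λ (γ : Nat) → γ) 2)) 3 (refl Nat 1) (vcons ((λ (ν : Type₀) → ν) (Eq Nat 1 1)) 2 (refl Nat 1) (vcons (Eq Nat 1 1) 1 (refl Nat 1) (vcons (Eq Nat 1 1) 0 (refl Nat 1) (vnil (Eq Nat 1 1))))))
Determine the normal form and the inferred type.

normal form:
  refl (Vec (Eq Nat 1 1) 4) (vcons (Eq Nat 1 1) 3 (refl Nat 1) (vcons (Eq Nat 1 1) 2 (refl Nat 1) (vcons (Eq Nat 1 1) 1 (refl Nat 1) (vcons (Eq Nat 1 1) 0 (refl Nat 1) (vnil (Eq Nat 1 1))))))
inferred type:
  Eq (Vec (Eq Nat 1 1) 4) (vcons (Eq Nat 1 1) 3 (refl Nat 1) (vcons (Eq Nat 1 1) 2 (refl Nat 1) (vcons (Eq Nat 1 1) 1 (refl Nat 1) (vcons (Eq Nat 1 1) 0 (refl Nat 1) (vnil (Eq Nat 1 1)))))) (vcons (Eq Nat 1 1) 3 (refl Nat 1) (vcons (Eq Nat 1 1) 2 (refl Nat 1) (vcons (Eq Nat 1 1) 1 (refl Nat 1) (vcons (Eq Nat 1 1) 0 (refl Nat 1) (vnil (Eq Nat 1 1))))))


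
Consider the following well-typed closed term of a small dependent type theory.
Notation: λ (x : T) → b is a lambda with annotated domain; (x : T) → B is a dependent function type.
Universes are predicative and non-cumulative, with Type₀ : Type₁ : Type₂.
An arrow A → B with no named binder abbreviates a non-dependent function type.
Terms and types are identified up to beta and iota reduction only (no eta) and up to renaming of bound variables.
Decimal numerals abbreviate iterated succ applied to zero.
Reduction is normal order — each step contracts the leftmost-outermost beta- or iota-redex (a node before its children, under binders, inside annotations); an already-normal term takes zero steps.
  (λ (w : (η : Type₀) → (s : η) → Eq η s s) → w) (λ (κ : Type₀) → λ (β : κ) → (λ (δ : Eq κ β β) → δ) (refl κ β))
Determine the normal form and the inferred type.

normal form:
  λ (w : Type₀) → λ (η : w) → refl w η
the term's type:
  (w : Type₀) → (η : w) → Eq w η η
observation: the term reaches its normal form after 2 normal-order steps.


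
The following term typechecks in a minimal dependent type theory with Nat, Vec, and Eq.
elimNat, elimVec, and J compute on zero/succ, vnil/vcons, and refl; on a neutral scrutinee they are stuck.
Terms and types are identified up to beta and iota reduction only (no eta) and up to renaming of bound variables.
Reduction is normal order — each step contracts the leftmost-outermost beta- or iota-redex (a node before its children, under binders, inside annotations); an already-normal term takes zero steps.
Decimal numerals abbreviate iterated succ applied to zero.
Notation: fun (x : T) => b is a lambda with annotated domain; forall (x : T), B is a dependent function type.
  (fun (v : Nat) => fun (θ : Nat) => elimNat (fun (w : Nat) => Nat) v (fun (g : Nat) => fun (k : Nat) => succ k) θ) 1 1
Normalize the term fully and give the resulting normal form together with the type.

reduced normal form:
  2
type:
  Nat


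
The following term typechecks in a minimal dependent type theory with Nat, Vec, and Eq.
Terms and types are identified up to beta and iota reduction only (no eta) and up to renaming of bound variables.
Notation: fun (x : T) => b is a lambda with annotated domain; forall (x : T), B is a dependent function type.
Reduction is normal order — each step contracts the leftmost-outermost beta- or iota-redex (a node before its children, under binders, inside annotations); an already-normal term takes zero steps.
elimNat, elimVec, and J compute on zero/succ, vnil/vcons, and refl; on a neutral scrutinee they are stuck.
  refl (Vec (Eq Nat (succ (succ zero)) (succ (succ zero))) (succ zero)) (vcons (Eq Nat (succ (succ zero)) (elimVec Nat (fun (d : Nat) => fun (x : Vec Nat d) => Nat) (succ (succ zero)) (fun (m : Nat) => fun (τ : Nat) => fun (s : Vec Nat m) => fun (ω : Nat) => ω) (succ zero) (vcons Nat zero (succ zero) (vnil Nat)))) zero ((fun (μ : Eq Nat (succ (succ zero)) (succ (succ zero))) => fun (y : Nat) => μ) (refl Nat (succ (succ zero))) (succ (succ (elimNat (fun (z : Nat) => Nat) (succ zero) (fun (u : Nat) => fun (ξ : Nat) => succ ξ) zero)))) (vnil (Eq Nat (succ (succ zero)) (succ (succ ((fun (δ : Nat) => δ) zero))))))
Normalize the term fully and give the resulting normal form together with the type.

normal form:
  refl (Vec (Eq Nat (succ (succ zero)) (succ (succ zero))) (succ zero)) (vcons (Eq Nat (succ (succ zero)) (succ (succ zero))) zero (refl Nat (succ (succ zero))) (vnil (Eq Nat (succ (succ zero)) (succ (succ zero)))))
inferred type:
  Eq (Vec (Eq Nat (succ (succ zero)) (succ (succ zero))) (succ zero)) (vcons (Eq Nat (succ (succ zero)) (succ (succ zero))) zero (refl Nat (succ (succ zero))) (vnil (Eq Nat (succ (succ zero)) (succ (succ zero))))) (vcons (Eq Nat (succ (succ zero)) (succ (succ zero))) zero (refl Nat (succ (succ zero))) (vnil (Eq Nat (succ (succ zero)) (succ (succ zero)))))
observation: contracting an elimVec iota-redex first, the term normalizes in 9 steps.


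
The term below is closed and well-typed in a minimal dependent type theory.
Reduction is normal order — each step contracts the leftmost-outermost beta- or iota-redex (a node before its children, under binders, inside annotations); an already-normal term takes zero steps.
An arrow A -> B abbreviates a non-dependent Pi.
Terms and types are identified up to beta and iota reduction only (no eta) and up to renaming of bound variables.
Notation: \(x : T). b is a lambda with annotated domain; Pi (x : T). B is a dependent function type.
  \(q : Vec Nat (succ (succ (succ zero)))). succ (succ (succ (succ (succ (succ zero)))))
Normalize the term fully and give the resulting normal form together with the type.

normal form:
  \(q : Vec Nat (succ (succ (succ zero)))). succ (succ (succ (succ (succ (succ zero)))))
inferred type:
  Vec Nat (succ (succ (succ zero))) -> Nat
observation: the term is already in normal form.


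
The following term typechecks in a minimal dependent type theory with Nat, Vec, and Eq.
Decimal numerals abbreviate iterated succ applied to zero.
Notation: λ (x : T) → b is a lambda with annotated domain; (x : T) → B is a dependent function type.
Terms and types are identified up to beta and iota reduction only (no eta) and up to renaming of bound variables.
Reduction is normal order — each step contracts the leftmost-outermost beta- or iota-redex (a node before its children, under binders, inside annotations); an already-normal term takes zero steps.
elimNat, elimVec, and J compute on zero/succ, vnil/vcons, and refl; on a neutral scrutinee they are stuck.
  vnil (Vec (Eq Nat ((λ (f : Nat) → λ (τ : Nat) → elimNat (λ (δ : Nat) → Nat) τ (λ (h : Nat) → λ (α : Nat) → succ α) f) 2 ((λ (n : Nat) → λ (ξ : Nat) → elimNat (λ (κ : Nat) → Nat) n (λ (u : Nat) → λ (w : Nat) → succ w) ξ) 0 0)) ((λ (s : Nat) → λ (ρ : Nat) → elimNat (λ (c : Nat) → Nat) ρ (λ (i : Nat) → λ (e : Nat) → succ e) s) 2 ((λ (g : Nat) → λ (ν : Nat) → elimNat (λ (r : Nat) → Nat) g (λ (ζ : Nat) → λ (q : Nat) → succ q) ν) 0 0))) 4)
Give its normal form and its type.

resulting normal form:
  vnil (Vec (Eq Nat 2 2) 4)
type:
  Vec (Vec (Eq Nat 2 2) 4) 0
observation: the term reaches its normal form after 24 normal-order steps.


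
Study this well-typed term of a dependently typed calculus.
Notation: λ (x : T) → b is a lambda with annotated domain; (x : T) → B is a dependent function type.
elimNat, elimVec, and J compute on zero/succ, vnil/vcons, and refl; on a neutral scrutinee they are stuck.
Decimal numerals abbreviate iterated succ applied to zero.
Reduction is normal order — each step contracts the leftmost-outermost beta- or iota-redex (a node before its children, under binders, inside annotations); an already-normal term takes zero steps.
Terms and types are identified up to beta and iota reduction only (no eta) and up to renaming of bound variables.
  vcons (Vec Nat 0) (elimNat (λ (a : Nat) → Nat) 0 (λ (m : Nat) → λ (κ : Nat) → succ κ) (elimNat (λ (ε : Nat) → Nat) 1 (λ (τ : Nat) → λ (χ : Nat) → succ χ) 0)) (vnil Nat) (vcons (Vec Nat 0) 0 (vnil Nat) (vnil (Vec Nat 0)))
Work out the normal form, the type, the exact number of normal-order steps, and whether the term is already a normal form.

normal form:
  vcons (Vec Nat 0) 1 (vnil Nat) (vcons (Vec Nat 0) 0 (vnil Nat) (vnil (Vec Nat 0)))
the term's type:
  Vec (Vec Nat 0) 2
steps to reach normal form (normal order): 5
started in normal form: no
first contracted redex: an elimNat iota-redex


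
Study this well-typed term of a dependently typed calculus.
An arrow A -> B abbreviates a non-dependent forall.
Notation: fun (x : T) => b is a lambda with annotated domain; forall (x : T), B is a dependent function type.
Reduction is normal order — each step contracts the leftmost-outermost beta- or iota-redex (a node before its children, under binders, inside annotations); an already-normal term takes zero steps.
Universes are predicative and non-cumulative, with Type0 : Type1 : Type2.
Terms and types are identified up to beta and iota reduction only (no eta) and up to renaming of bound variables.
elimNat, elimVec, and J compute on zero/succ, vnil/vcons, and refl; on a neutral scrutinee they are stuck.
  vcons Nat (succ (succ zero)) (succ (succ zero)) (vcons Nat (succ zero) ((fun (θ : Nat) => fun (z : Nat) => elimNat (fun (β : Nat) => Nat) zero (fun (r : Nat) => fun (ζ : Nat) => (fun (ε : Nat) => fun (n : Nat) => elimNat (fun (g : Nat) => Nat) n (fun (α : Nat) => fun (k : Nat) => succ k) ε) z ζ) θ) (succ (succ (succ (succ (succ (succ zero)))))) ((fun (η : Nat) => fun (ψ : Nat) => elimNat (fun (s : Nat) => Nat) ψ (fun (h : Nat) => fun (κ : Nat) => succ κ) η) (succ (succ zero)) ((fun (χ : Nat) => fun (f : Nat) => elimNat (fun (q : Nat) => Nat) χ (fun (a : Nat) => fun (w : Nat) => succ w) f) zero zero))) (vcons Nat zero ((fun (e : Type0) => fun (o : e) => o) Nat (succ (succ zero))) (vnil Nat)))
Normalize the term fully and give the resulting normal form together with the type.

reduced normal form:
  vcons Nat (succ (succ zero)) (succ (succ zero)) (vcons Nat (succ zero) (succ (succ (succ (succ (succ (succ (succ (succ (succ (succ (succ (succ zero)))))))))))) (vcons Nat zero (succ (succ zero)) (vnil Nat)))
type:
  Vec Nat (succ (succ (succ zero)))
observation: the first redex contracted is a beta-redex; the normal form is reached in 149 normal-order steps.


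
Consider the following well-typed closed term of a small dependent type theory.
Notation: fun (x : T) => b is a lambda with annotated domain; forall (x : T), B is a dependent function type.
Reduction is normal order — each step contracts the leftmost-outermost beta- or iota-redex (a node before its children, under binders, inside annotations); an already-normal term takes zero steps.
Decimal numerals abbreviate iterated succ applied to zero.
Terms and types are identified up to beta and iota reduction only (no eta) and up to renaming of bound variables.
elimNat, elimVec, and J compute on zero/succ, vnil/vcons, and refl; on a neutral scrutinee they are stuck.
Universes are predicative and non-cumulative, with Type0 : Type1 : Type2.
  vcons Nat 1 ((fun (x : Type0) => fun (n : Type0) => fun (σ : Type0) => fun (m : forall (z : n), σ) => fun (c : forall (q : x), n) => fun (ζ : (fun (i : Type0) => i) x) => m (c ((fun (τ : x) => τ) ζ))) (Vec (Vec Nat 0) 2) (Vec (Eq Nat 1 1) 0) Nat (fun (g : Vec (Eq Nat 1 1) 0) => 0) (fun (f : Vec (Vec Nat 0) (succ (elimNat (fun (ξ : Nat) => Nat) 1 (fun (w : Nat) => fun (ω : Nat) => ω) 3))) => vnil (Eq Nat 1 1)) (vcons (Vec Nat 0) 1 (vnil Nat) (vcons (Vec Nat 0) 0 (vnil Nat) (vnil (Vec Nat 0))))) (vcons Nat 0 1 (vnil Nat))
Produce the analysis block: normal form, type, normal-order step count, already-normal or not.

reduced normal form:
  vcons Nat 1 0 (vcons Nat 0 1 (vnil Nat))
the term's type:
  Vec Nat 2
reduction steps (normal order): 7
already normal: no
first contracted redex: a beta-redex


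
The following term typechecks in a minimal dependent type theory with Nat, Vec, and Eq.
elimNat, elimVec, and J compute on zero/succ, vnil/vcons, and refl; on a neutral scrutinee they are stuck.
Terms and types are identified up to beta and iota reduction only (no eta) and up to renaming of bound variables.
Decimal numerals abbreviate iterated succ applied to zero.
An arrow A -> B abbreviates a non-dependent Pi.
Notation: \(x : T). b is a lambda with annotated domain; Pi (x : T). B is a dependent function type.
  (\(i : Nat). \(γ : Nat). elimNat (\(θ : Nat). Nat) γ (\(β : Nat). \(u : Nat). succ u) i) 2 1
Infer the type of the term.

type:
  Nat


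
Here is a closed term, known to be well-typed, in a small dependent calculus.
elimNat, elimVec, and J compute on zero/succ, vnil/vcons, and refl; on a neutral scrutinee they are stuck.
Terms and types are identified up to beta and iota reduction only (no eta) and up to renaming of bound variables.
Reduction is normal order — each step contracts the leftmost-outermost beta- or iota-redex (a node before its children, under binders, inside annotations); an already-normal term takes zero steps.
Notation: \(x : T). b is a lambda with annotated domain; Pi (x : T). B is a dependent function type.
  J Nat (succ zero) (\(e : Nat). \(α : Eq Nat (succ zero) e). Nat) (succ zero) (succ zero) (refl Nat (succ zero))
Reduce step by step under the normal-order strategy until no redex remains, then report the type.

normal-order reduction:
  J Nat (succ zero) (\(e : Nat). \(α : Eq Nat (succ zero) e). Nat) (succ zero) (succ zero) (refl Nat (succ zero))
  ~> succ zero
type:
  Nat


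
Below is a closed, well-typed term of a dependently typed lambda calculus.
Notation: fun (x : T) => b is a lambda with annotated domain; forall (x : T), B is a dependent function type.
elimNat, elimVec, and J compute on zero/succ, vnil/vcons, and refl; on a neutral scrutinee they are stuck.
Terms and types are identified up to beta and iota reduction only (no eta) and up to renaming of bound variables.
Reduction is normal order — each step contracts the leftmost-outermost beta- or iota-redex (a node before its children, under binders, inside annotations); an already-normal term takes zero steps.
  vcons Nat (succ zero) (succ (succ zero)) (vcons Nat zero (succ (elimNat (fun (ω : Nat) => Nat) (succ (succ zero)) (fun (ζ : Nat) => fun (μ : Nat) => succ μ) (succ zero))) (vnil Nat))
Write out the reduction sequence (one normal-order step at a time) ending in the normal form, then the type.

normal-order reduction:
  vcons Nat (succ zero) (succ (succ zero)) (vcons Nat zero (succ (elimNat (fun (ω : Nat) => Nat) (succ (succ zero)) (fun (ζ : Nat) => fun (μ : Nat) => succ μ) (succ zero))) (vnil Nat))
  ~> vcons Nat (succ zero) (succ (succ zero)) (vcons Nat zero (succ ((fun (ω : Nat) => fun (ζ : Nat) => succ ζ) zero (elimNat (fun (μ : Nat) => Nat) (succ (succ zero)) (fun (p : Nat) => fun (ν : Nat) => succ ν) zero))) (vnil Nat))
  ~> vcons Nat (succ zero) (succ (succ zero)) (vcons Nat zero (succ ((fun (ω : Nat) => succ ω) (elimNat (fun (ζ : Nat) => Nat) (succ (succ zero)) (fun (μ : Nat) => fun (p : Nat) => succ p) zero))) (vnil Nat))
  ~> vcons Nat (succ zero) (succ (succ zero)) (vcons Nat zero (succ (succ (elimNat (fun (ω : Nat) => Nat) (succ (succ zero)) (fun (ζ : Nat) => fun (μ : Nat) => succ μ) zero))) (vnil Nat))
  ~> vcons Nat (succ zero) (succ (succ zero)) (vcons Nat zero (succ (succ (succ (succ zero)))) (vnil Nat))
type:
  Vec Nat (succ (succ zero))


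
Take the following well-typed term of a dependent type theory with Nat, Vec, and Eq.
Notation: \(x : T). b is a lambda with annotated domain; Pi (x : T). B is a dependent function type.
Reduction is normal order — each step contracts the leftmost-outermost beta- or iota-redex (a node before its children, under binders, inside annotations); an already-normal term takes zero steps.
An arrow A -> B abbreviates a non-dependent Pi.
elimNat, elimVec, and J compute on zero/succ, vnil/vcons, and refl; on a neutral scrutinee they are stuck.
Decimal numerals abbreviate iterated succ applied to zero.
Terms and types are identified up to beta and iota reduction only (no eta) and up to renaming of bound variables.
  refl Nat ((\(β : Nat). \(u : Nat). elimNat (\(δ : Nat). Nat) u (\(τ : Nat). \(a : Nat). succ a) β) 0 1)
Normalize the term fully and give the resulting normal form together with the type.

resulting normal form:
  refl Nat 1
inferred type:
  Eq Nat 1 1
observation: reduction starts at a beta-redex, and 3 normal-order steps reach the normal form.


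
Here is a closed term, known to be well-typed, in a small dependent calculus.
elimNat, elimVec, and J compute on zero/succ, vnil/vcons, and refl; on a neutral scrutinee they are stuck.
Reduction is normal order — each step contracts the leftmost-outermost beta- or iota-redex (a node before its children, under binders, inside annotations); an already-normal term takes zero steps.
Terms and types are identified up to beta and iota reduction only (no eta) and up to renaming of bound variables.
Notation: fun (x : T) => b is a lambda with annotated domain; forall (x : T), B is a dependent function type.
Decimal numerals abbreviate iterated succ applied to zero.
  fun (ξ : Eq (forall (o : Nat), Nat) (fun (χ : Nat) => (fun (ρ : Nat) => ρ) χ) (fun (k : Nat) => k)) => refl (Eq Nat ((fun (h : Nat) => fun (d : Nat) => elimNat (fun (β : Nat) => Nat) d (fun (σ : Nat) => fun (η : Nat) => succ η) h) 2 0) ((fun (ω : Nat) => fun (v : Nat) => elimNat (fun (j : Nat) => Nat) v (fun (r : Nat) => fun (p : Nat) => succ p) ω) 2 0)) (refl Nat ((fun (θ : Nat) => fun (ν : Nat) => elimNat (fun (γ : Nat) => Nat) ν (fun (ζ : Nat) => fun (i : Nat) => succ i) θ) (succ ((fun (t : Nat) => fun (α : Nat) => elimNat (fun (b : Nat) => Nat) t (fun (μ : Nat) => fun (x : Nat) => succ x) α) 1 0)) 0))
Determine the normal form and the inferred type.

resulting normal form:
  fun (ξ : Eq (forall (o : Nat), Nat) (fun (χ : Nat) => χ) (fun (ρ : Nat) => ρ)) => refl (Eq Nat 2 2) (refl Nat 2)
inferred type:
  forall (ξ : Eq (forall (o : Nat), Nat) (fun (χ : Nat) => χ) (fun (ρ : Nat) => ρ)), Eq (Eq Nat 2 2) (refl Nat 2) (refl Nat 2)
observation: the term reaches its normal form after 31 normal-order steps.


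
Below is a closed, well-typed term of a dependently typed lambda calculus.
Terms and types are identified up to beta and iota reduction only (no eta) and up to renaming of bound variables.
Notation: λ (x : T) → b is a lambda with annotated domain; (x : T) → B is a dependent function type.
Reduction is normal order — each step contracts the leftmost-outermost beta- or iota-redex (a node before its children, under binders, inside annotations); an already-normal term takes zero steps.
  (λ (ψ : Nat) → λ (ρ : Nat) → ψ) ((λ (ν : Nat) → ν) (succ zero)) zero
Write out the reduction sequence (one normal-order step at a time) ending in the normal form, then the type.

normal-order reduction sequence:
  (λ (ψ : Nat) → λ (ρ : Nat) → ψ) ((λ (ν : Nat) → ν) (succ zero)) zero
  ~> (λ (ψ : Nat) → (λ (ρ : Nat) → ρ) (succ zero)) zero
  ~> (λ (ψ : Nat) → ψ) (succ zero)
  ~> succ zero
type:
  Nat


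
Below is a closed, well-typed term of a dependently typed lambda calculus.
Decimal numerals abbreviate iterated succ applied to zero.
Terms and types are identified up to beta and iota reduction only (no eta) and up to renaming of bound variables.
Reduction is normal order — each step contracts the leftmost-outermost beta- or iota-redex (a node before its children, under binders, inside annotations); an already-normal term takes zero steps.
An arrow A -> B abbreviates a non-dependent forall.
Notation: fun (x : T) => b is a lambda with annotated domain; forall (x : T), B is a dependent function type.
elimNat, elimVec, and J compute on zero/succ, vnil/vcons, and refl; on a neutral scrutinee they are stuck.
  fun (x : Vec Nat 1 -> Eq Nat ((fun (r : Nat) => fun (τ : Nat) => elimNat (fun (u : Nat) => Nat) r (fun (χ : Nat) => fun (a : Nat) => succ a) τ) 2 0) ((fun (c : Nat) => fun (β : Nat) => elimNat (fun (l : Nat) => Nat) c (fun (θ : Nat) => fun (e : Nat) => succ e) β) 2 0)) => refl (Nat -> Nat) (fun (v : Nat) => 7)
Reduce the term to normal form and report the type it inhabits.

normal form:
  fun (x : Vec Nat 1 -> Eq Nat 2 2) => refl (Nat -> Nat) (fun (r : Nat) => 7)
the term's type:
  (Vec Nat 1 -> Eq Nat 2 2) -> Eq (Nat -> Nat) (fun (x : Nat) => 7) (fun (r : Nat) => 7)


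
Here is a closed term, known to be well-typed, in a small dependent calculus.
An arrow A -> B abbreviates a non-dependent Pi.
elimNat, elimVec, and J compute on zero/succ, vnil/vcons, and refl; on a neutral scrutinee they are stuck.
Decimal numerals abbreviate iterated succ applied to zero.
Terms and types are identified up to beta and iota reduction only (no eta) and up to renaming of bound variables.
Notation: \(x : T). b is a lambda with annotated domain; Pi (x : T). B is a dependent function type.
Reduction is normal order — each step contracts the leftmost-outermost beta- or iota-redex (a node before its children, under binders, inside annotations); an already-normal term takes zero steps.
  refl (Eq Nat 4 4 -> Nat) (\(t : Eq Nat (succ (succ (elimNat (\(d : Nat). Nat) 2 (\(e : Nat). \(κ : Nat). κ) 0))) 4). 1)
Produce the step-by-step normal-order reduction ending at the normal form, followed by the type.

normal-order reduction sequence:
  refl (Eq Nat 4 4 -> Nat) (\(t : Eq Nat (succ (succ (elimNat (\(d : Nat). Nat) 2 (\(e : Nat). \(κ : Nat). κ) 0))) 4). 1)
  ~> refl (Eq Nat 4 4 -> Nat) (\(t : Eq Nat 4 4). 1)
type:
  Eq (Eq Nat 4 4 -> Nat) (\(t : Eq Nat 4 4). 1) (\(d : Eq Nat 4 4). 1)


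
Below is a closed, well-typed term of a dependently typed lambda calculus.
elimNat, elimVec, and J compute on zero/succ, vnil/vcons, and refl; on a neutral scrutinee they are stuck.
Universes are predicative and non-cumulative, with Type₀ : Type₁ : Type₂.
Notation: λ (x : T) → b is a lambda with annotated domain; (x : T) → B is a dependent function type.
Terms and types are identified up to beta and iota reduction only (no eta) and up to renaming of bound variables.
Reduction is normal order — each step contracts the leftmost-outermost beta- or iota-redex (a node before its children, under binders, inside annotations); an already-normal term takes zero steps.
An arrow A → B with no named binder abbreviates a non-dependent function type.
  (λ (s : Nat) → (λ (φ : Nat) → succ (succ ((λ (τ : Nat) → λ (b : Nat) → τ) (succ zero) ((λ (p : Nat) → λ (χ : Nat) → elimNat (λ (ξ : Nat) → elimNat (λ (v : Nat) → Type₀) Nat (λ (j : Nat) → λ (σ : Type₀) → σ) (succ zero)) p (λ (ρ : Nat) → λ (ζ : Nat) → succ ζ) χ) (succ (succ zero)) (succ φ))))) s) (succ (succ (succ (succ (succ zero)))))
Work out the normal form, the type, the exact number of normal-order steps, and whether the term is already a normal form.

resulting normal form:
  succ (succ (succ zero))
type:
  Nat
normal-order step count: 4
started in normal form: no
first contracted redex: a beta-redex


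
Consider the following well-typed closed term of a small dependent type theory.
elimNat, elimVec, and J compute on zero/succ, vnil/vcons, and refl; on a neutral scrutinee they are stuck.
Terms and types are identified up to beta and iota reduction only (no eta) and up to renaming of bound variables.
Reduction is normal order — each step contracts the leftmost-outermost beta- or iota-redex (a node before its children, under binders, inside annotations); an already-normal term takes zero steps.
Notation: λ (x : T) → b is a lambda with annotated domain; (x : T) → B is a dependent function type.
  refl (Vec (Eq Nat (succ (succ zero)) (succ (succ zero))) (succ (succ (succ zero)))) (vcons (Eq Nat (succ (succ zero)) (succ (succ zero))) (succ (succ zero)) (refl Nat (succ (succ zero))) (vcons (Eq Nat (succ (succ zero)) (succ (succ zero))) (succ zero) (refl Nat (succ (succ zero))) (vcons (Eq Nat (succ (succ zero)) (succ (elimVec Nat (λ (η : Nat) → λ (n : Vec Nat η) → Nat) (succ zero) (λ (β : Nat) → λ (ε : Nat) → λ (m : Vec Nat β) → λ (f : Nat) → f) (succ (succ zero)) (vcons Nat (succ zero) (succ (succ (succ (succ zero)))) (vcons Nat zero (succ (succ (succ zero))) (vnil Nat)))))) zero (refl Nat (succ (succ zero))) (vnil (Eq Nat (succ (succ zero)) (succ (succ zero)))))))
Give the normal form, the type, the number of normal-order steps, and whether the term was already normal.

reduced normal form:
  refl (Vec (Eq Nat (succ (succ zero)) (succ (succ zero))) (succ (succ (succ zero)))) (vcons (Eq Nat (succ (succ zero)) (succ (succ zero))) (succ (succ zero)) (refl Nat (succ (succ zero))) (vcons (Eq Nat (succ (succ zero)) (succ (succ zero))) (succ zero) (refl Nat (succ (succ zero))) (vcons (Eq Nat (succ (succ zero)) (succ (succ zero))) zero (refl Nat (succ (succ zero))) (vnil (Eq Nat (succ (succ zero)) (succ (succ zero)))))))
the term's type:
  Eq (Vec (Eq Nat (succ (succ zero)) (succ (succ zero))) (succ (succ (succ zero)))) (vcons (Eq Nat (succ (succ zero)) (succ (succ zero))) (succ (succ zero)) (refl Nat (succ (succ zero))) (vcons (Eq Nat (succ (succ zero)) (succ (succ zero))) (succ zero) (refl Nat (succ (succ zero))) (vcons (Eq Nat (succ (succ zero)) (succ (succ zero))) zero (refl Nat (succ (succ zero))) (vnil (Eq Nat (succ (succ zero)) (succ (succ zero))))))) (vcons (Eq Nat (succ (succ zero)) (succ (succ zero))) (succ (succ zero)) (refl Nat (succ (succ zero))) (vcons (Eq Nat (succ (succ zero)) (succ (succ zero))) (succ zero) (refl Nat (succ (succ zero))) (vcons (Eq Nat (succ (succ zero)) (succ (succ zero))) zero (refl Nat (succ (succ zero))) (vnil (Eq Nat (succ (succ zero)) (succ (succ zero)))))))
reduction steps (normal order): 11
started in normal form: no
first contracted redex: an elimVec iota-redex


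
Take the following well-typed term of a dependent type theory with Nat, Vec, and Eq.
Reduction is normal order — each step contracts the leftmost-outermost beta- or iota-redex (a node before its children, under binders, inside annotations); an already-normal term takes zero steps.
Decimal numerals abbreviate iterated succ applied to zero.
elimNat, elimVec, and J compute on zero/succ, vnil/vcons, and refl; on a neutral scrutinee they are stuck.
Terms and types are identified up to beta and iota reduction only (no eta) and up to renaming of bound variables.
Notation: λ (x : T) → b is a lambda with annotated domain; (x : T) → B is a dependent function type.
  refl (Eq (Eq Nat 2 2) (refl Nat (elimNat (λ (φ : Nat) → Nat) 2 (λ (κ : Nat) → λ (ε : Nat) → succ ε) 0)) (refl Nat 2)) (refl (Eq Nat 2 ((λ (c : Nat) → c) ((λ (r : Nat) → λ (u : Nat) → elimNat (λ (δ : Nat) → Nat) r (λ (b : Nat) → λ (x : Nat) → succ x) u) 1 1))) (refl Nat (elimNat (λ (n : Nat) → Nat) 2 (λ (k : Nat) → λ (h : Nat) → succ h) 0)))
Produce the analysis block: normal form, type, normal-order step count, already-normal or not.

reduced normal form:
  refl (Eq (Eq Nat 2 2) (refl Nat 2) (refl Nat 2)) (refl (Eq Nat 2 2) (refl Nat 2))
inferred type:
  Eq (Eq (Eq Nat 2 2) (refl Nat 2) (refl Nat 2)) (refl (Eq Nat 2 2) (refl Nat 2)) (refl (Eq Nat 2 2) (refl Nat 2))
normal-order step count: 9
started in normal form: no
first redex: an elimNat iota-redex


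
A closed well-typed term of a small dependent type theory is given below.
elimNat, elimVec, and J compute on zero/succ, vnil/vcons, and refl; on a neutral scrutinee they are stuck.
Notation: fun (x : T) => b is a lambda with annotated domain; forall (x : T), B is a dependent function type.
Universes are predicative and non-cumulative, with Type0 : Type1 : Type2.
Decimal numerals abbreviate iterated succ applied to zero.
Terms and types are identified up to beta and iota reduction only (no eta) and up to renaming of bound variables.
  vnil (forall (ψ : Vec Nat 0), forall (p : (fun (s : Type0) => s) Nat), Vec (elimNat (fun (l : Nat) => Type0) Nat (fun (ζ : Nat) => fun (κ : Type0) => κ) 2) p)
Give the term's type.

inferred type:
  Vec (forall (ψ : Vec Nat 0), forall (p : Nat), Vec Nat p) 0


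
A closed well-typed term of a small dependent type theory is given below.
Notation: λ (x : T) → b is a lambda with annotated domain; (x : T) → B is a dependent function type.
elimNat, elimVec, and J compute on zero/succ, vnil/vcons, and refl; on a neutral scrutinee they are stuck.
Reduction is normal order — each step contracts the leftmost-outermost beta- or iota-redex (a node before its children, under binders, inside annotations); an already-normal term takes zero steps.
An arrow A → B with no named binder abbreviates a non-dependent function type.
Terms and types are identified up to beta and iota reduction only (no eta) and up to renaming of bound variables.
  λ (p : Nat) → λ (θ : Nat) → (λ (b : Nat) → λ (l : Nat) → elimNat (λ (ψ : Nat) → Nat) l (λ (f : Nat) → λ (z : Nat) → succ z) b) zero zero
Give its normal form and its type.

normal form:
  λ (p : Nat) → λ (θ : Nat) → zero
the term's type:
  Nat → Nat → Nat
observation: the first redex contracted is a beta-redex; the normal form is reached in 3 normal-order steps.


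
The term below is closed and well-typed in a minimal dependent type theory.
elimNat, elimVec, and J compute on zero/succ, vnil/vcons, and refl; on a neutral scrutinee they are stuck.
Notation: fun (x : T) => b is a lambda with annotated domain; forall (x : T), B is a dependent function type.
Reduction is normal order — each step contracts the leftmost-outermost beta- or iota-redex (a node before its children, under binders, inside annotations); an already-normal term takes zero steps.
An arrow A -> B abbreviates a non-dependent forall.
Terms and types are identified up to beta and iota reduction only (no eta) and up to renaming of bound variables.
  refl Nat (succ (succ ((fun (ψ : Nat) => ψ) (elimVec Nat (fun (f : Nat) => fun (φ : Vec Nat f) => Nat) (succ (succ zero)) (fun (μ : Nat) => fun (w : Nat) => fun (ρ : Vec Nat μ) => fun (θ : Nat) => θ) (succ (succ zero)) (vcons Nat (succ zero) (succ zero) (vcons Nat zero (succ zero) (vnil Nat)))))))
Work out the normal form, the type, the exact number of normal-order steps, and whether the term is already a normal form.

normal form:
  refl Nat (succ (succ (succ (succ zero))))
the term's type:
  Eq Nat (succ (succ (succ (succ zero)))) (succ (succ (succ (succ zero))))
normal-order step count: 12
term was already normal: no
first redex: a beta-redex


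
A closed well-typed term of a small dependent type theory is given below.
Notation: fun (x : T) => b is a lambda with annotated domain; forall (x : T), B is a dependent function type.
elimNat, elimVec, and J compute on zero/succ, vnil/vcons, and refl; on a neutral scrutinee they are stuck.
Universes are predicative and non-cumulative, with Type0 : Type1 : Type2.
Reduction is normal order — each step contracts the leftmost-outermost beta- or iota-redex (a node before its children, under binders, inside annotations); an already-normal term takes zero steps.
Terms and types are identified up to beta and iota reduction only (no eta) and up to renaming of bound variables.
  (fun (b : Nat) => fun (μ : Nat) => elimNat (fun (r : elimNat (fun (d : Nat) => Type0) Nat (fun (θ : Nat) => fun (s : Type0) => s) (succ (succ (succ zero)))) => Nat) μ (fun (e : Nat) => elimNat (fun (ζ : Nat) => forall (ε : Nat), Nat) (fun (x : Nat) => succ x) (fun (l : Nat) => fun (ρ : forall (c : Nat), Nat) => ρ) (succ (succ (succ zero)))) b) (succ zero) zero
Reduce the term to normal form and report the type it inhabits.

normal form:
  succ zero
inferred type:
  Nat


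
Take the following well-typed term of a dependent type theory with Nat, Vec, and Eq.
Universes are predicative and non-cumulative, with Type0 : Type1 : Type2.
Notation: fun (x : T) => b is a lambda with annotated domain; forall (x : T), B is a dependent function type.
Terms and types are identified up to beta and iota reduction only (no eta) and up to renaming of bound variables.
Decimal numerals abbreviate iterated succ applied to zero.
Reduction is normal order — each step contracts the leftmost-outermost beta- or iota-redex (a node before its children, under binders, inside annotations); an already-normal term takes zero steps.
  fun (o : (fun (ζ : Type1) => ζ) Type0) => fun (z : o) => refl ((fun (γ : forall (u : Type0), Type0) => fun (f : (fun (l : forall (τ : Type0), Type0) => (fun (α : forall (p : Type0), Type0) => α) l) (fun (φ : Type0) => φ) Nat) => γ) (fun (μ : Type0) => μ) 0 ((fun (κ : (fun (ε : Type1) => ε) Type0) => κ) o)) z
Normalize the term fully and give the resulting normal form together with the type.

normal form:
  fun (o : Type0) => fun (ζ : o) => refl o ζ
inferred type:
  forall (o : Type0), forall (ζ : o), Eq o ζ ζ


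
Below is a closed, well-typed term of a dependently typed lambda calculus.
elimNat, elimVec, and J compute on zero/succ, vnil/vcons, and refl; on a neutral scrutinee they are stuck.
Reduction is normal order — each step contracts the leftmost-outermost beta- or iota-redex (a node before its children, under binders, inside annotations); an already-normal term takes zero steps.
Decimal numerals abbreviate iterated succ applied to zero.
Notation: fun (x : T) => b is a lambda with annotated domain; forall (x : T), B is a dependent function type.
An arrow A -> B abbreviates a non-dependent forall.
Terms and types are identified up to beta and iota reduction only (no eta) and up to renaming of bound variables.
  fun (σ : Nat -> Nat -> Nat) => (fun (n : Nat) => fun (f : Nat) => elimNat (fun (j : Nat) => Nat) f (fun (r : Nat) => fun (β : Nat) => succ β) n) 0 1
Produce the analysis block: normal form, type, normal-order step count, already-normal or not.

normal form:
  fun (σ : Nat -> Nat -> Nat) => 1
the term's type:
  (Nat -> Nat -> Nat) -> Nat
reduction steps (normal order): 3
already normal: no
first contracted redex: a beta-redex


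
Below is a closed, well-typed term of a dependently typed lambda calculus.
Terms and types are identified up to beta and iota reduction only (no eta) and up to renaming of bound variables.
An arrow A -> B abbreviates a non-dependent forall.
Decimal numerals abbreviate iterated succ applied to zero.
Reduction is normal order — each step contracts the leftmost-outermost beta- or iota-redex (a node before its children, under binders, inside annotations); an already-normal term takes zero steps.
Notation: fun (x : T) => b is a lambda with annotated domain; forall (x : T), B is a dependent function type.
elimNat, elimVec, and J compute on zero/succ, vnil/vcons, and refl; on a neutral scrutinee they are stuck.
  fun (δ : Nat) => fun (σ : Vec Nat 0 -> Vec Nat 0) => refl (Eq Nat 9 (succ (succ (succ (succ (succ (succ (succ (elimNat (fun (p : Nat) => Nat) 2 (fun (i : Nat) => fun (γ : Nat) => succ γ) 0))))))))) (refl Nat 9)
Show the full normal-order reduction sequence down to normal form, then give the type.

normal-order reduction:
  fun (δ : Nat) => fun (σ : Vec Nat 0 -> Vec Nat 0) => refl (Eq Nat 9 (succ (succ (succ (succ (succ (succ (succ (elimNat (fun (p : Nat) => Nat) 2 (fun (i : Nat) => fun (γ : Nat) => succ γ) 0))))))))) (refl Nat 9)
  ~> fun (δ : Nat) => fun (σ : Vec Nat 0 -> Vec Nat 0) => refl (Eq Nat 9 9) (refl Nat 9)
inferred type:
  Nat -> (Vec Nat 0 -> Vec Nat 0) -> Eq (Eq Nat 9 9) (refl Nat 9) (refl Nat 9)


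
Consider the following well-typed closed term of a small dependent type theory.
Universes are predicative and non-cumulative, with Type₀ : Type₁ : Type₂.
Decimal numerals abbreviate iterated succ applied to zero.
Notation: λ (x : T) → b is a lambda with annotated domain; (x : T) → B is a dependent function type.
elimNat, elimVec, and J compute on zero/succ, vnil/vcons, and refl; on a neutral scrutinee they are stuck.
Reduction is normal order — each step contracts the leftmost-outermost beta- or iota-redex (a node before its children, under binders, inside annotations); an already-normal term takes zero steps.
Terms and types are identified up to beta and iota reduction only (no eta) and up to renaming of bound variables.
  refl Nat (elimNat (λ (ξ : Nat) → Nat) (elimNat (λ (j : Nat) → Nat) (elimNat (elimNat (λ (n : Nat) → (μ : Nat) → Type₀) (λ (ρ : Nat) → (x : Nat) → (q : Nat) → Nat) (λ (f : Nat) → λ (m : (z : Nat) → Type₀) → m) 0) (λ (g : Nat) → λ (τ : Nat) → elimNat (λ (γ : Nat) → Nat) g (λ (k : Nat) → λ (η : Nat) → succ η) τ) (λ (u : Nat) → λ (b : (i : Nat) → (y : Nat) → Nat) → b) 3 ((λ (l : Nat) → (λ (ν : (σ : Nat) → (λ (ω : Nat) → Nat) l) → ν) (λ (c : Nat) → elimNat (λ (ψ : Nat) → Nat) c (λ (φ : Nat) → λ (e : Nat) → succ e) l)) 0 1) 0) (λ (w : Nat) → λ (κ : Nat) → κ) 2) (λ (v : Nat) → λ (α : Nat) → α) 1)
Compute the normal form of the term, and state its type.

reduced normal form:
  refl Nat 1
type:
  Eq Nat 1 1
observation: 28 normal-order steps normalize the term, beginning with an elimNat iota-redex.


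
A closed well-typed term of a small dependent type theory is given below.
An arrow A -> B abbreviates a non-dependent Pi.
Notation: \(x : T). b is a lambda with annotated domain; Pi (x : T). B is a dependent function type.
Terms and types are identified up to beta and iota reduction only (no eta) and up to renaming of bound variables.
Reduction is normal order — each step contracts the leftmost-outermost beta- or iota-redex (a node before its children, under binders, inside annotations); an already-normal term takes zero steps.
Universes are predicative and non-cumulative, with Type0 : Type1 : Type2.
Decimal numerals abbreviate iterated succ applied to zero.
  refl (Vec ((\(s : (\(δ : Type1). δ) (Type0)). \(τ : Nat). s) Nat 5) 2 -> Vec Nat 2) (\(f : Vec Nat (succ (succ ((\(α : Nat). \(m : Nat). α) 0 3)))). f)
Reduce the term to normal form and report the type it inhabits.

reduced normal form:
  refl (Vec Nat 2 -> Vec Nat 2) (\(s : Vec Nat 2). s)
the term's type:
  Eq (Vec Nat 2 -> Vec Nat 2) (\(s : Vec Nat 2). s) (\(δ : Vec Nat 2). δ)
observation: the leftmost-outermost redex is a beta-redex, and normalization takes 4 steps.
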